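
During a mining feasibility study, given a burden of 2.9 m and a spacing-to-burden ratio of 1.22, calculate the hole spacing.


Spacing = burden * ratio
= 2.9 * 1.22
= 3.538 m

3.538 m


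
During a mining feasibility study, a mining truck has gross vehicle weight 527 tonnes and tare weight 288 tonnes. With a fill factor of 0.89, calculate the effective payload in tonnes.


212.71 tonnes

Maximum payload = gross - tare
= 527 - 288 = 239 tonnes
Effective payload = max payload * fill factor
= 239 * 0.89
= 212.71 tonnes


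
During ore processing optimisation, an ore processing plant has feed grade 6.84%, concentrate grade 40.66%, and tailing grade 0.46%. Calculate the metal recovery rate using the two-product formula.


94.3422%

Using the two-product formula:
R = 100 * c * (f - t) / (f * (c - t))
Numerator = 100 * 40.66 * (6.84 - 0.46)
= 100 * 40.66 * 6.38
= 25941.08
Denominator = 6.84 * (40.66 - 0.46)
= 6.84 * 40.2
= 274.968
R = 25941.08 / 274.968
= 94.3422%


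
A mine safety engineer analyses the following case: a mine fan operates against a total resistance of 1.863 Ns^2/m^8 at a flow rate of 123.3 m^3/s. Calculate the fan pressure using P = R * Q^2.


Compute Q^2:
Q^2 = 123.3^2 = 15202.89
Compute pressure:
P = R * Q^2 = 1.863 * 15202.89
= 28322.9841 Pa

28322.9841 Pa


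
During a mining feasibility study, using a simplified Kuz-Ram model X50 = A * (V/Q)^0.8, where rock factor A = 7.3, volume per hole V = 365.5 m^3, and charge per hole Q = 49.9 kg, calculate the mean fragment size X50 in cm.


Compute V/Q:
V/Q = 365.5 / 49.9 = 7.324649299
Raise to the power 0.8:
(V/Q)^0.8 = 7.324649299^0.8 = 4.918463678
Multiply by A:
X50 = 7.3 * 4.918463678
= 35.9048 cm

35.9048 cm


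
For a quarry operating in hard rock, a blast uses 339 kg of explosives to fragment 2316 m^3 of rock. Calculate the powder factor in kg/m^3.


0.1464 kg/m^3

Powder factor = explosive mass / rock volume
= 339 / 2316
= 0.1464 kg/m^3


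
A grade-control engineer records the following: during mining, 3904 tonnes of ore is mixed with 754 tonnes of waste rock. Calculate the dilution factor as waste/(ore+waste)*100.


Total material = ore + waste
= 3904 + 754 = 4658 tonnes
Dilution = waste / total * 100
= 754 / 4658 * 100
= 0.1618720481 * 100
= 16.1872%

16.1872%


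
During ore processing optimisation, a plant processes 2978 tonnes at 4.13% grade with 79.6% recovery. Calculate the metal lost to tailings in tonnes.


25.0902 tonnes

Total metal in feed:
= 2978 * 4.13 / 100 = 122.9914 tonnes
Metal recovered:
= 122.9914 * 79.6 / 100 = 97.9011544 tonnes
Metal lost to tailings:
= 122.9914 - 97.9011544
= 25.0902 tonnes


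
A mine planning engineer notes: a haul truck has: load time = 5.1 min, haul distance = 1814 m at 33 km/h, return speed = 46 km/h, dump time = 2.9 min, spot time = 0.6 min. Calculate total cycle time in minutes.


14.2643 min

Convert haul speed to m/min: 33 * 1000/60 = 550 m/min
Haul time = 1814 / 550 = 3.298181818 min
Convert return speed to m/min: 46 * 1000/60 = 766.6666667 m/min
Return time = 1814 / 766.6666667 = 2.366086957 min
Total cycle time:
= 5.1 + 3.298181818 + 2.9 + 2.366086957 + 0.6
= 14.2643 min


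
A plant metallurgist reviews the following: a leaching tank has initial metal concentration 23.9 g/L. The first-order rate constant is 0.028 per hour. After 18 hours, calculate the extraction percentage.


39.5891%

Compute the exponent:
-k * t = -0.028 * 18 = -0.504
Remaining concentration:
C = 23.9 * exp(-0.504)
= 23.9 * 0.6041093829
= 14.43821425 g/L
Extracted = 23.9 - 14.43821425 = 9.46178575 g/L
Extraction % = 9.46178575 / 23.9 * 100
= 39.5891%


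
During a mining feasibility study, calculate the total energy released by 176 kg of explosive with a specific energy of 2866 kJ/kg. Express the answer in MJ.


504.416 MJ

Energy = mass * specific_energy / 1000
= 176 * 2866 / 1000
= 504416 / 1000
= 504.416 MJ


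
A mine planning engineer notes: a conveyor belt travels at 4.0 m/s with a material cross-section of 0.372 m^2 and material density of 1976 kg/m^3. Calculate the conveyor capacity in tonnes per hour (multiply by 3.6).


10585.0368 t/h

Volumetric flow = speed * area
= 4.0 * 0.372 = 1.488 m^3/s
Mass flow = volumetric * density
= 1.488 * 1976 = 2940.288 kg/s
Convert to t/h: multiply by 3.6
Capacity = 2940.288 * 3.6
= 10585.0368 t/h


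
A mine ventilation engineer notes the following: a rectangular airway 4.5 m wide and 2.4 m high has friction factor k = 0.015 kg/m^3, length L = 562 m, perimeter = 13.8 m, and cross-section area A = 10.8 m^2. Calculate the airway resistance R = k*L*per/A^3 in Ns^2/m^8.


Compute the numerator:
k * L * per = 0.015 * 562 * 13.8
= 116.334
Compute the denominator:
A^3 = 10.8^3 = 1259.712
Resistance:
R = 116.334 / 1259.712
= 0.0923 Ns^2/m^8

0.0923 Ns^2/m^8


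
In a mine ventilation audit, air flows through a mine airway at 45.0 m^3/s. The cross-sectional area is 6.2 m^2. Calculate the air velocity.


7.2581 m/s

Velocity = flow rate / cross-sectional area
= 45.0 / 6.2
= 7.2581 m/s


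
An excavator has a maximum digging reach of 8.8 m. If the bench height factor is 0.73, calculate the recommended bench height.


Bench height = reach * factor
= 8.8 * 0.73
= 6.424 m

6.424 m


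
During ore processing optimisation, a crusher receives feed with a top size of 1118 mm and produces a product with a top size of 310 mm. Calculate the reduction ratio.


Reduction ratio = feed size / product size
= 1118 / 310
= 3.6065

3.6065


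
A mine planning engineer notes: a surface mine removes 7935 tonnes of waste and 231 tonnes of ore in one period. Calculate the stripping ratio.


34.3506

Stripping ratio = waste tonnage / ore tonnage
= 7935 / 231
= 34.3506


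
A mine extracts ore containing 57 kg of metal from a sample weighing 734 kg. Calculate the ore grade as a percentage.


7.7657%

Ore grade = (metal mass / ore mass) * 100
= (57 / 734) * 100
= 0.07765667575 * 100
= 7.7657%


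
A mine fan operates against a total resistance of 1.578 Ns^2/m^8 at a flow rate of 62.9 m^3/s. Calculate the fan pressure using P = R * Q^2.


6243.215 Pa

Compute Q^2:
Q^2 = 62.9^2 = 3956.41
Compute pressure:
P = R * Q^2 = 1.578 * 3956.41
= 6243.215 Pa


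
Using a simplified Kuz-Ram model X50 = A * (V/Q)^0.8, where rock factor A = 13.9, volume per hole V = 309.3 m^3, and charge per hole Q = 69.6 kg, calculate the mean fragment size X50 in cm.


Compute V/Q:
V/Q = 309.3 / 69.6 = 4.443965517
Raise to the power 0.8:
(V/Q)^0.8 = 4.443965517^0.8 = 3.297741004
Multiply by A:
X50 = 13.9 * 3.297741004
= 45.8386 cm

45.8386 cm


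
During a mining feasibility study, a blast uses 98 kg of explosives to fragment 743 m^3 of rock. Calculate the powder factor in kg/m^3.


0.1319 kg/m^3

Powder factor = explosive mass / rock volume
= 98 / 743
= 0.1319 kg/m^3


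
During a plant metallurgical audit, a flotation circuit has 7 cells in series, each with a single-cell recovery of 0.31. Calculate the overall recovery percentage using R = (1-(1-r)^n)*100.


Complement of single-cell recovery:
1 - r = 1 - 0.31 = 0.69
Raise to power n:
(1 - r)^7 = 0.69^7 = 0.07446353253
Overall recovery:
R = (1 - 0.07446353253) * 100
= 92.5536%

92.5536%


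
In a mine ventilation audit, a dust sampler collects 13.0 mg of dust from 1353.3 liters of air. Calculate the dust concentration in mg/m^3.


Convert liters to m^3: 1 m^3 = 1000 L
Concentration = mass / volume * 1000
= 13.0 / 1353.3 * 1000
= 0.009606147935 * 1000
= 9.6061 mg/m^3

9.6061 mg/m^3


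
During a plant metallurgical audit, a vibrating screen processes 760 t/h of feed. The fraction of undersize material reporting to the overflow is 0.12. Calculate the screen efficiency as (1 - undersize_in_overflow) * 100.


88.0%

Screen efficiency = (1 - fraction of undersize in overflow) * 100
= (1 - 0.12) * 100
= 0.88 * 100
= 88.0%


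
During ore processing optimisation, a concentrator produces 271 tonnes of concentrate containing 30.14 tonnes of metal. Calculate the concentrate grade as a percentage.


Grade = (metal in concentrate / concentrate mass) * 100
= (30.14 / 271) * 100
= 0.1112177122 * 100
= 11.1218%

11.1218%


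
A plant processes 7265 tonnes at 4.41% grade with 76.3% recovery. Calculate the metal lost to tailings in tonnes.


75.9316 tonnes

Total metal in feed:
= 7265 * 4.41 / 100 = 320.3865 tonnes
Metal recovered:
= 320.3865 * 76.3 / 100 = 244.4548995 tonnes
Metal lost to tailings:
= 320.3865 - 244.4548995
= 75.9316 tonnes


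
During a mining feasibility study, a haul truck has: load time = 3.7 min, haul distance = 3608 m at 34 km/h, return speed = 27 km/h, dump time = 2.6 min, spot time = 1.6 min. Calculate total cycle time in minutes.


22.2848 min

Convert haul speed to m/min: 34 * 1000/60 = 566.6666667 m/min
Haul time = 3608 / 566.6666667 = 6.367058824 min
Convert return speed to m/min: 27 * 1000/60 = 450 m/min
Return time = 3608 / 450 = 8.017777778 min
Total cycle time:
= 3.7 + 6.367058824 + 2.6 + 8.017777778 + 1.6
= 22.2848 min


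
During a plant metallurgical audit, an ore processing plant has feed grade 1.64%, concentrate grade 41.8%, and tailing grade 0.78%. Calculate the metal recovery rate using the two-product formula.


53.4362%

Using the two-product formula:
R = 100 * c * (f - t) / (f * (c - t))
Numerator = 100 * 41.8 * (1.64 - 0.78)
= 100 * 41.8 * 0.86
= 3594.8
Denominator = 1.64 * (41.8 - 0.78)
= 1.64 * 41.02
= 67.2728
R = 3594.8 / 67.2728
= 53.4362%


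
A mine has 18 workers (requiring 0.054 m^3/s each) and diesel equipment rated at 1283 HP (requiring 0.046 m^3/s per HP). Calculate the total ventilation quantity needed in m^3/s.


59.99 m^3/s

Airflow for workers:
Q_people = 18 * 0.054 = 0.972 m^3/s
Airflow for diesel equipment:
Q_diesel = 1283 * 0.046 = 59.018 m^3/s
Total ventilation:
Q_total = 0.972 + 59.018
= 59.99 m^3/s


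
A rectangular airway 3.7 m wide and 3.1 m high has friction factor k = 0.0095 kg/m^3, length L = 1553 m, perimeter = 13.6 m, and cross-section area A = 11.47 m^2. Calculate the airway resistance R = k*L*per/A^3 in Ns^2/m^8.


Compute the numerator:
k * L * per = 0.0095 * 1553 * 13.6
= 200.6476
Compute the denominator:
A^3 = 11.47^3 = 1509.003523
Resistance:
R = 200.6476 / 1509.003523
= 0.133 Ns^2/m^8

0.133 Ns^2/m^8


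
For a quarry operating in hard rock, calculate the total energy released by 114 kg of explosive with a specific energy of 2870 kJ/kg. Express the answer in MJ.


327.18 MJ

Energy = mass * specific_energy / 1000
= 114 * 2870 / 1000
= 327180 / 1000
= 327.18 MJ


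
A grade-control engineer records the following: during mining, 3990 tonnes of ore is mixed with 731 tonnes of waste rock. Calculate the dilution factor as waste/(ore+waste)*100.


Total material = ore + waste
= 3990 + 731 = 4721 tonnes
Dilution = waste / total * 100
= 731 / 4721 * 100
= 0.1548400763 * 100
= 15.484%

15.484%


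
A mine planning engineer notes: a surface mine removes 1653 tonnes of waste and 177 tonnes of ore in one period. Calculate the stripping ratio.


Stripping ratio = waste tonnage / ore tonnage
= 1653 / 177
= 9.339

9.339


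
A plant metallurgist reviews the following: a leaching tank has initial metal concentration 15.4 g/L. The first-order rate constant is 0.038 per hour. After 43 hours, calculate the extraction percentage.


Compute the exponent:
-k * t = -0.038 * 43 = -1.634
Remaining concentration:
C = 15.4 * exp(-1.634)
= 15.4 * 0.1951474212
= 3.005270286 g/L
Extracted = 15.4 - 3.005270286 = 12.39472971 g/L
Extraction % = 12.39472971 / 15.4 * 100
= 80.4853%

80.4853%


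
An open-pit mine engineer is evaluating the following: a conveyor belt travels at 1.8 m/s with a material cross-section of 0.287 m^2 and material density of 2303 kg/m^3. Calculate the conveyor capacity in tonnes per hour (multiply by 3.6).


4283.0273 t/h

Volumetric flow = speed * area
= 1.8 * 0.287 = 0.5166 m^3/s
Mass flow = volumetric * density
= 0.5166 * 2303 = 1189.7298 kg/s
Convert to t/h: multiply by 3.6
Capacity = 1189.7298 * 3.6
= 4283.0273 t/h


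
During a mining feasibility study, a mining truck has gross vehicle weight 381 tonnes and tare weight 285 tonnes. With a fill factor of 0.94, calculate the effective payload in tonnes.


90.24 tonnes

Maximum payload = gross - tare
= 381 - 285 = 96 tonnes
Effective payload = max payload * fill factor
= 96 * 0.94
= 90.24 tonnes


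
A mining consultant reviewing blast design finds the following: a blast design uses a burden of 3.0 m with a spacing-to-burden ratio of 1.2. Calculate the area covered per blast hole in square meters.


10.8 m^2

First, find the spacing:
Spacing = burden * ratio = 3.0 * 1.2
= 3.6 m
Then, calculate the area:
Area = burden * spacing = 3.0 * 3.6
= 10.8 m^2


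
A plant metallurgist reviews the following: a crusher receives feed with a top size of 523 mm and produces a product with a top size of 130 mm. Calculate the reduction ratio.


Reduction ratio = feed size / product size
= 523 / 130
= 4.0231

4.0231


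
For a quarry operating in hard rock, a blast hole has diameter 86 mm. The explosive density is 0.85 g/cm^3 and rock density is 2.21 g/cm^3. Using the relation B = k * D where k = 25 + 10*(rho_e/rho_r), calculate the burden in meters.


2.4808 m

First, compute k:
rho_e / rho_r = 0.85 / 2.21 = 0.3846153846
k = 25 + 10 * 0.3846153846 = 28.84615385
Then, compute burden:
B = k * D / 1000 = 28.84615385 * 86 / 1000
= 2480.769231 / 1000
= 2.4808 m


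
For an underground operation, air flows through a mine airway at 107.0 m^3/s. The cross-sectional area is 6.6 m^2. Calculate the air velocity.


16.2121 m/s

Velocity = flow rate / cross-sectional area
= 107.0 / 6.6
= 16.2121 m/s


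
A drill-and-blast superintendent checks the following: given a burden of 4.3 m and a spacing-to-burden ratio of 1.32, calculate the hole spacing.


Spacing = burden * ratio
= 4.3 * 1.32
= 5.676 m

5.676 m


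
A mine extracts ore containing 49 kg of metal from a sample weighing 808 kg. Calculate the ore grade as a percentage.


Ore grade = (metal mass / ore mass) * 100
= (49 / 808) * 100
= 0.06064356436 * 100
= 6.0644%

6.0644%


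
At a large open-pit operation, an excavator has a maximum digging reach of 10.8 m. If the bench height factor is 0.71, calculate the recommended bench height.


Bench height = reach * factor
= 10.8 * 0.71
= 7.668 m

7.668 m


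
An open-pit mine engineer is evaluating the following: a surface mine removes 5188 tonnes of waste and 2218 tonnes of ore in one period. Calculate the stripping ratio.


Stripping ratio = waste tonnage / ore tonnage
= 5188 / 2218
= 2.339

2.339


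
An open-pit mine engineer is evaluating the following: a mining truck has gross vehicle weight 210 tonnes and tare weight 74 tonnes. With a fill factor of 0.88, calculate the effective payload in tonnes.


Maximum payload = gross - tare
= 210 - 74 = 136 tonnes
Effective payload = max payload * fill factor
= 136 * 0.88
= 119.68 tonnes

119.68 tonnes


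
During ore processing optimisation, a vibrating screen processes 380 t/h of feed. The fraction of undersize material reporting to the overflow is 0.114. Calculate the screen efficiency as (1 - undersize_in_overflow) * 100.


88.6%

Screen efficiency = (1 - fraction of undersize in overflow) * 100
= (1 - 0.114) * 100
= 0.886 * 100
= 88.6%


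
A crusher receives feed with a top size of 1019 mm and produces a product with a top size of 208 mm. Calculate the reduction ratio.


4.899

Reduction ratio = feed size / product size
= 1019 / 208
= 4.899


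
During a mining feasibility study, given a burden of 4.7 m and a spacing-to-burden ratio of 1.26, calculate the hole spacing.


5.922 m

Spacing = burden * ratio
= 4.7 * 1.26
= 5.922 m


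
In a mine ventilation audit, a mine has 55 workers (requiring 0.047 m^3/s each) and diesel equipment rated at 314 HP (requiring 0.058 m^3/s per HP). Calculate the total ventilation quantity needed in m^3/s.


20.797 m^3/s

Airflow for workers:
Q_people = 55 * 0.047 = 2.585 m^3/s
Airflow for diesel equipment:
Q_diesel = 314 * 0.058 = 18.212 m^3/s
Total ventilation:
Q_total = 2.585 + 18.212
= 20.797 m^3/s


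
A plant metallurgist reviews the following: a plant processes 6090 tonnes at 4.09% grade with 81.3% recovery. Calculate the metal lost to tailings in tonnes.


46.5781 tonnes

Total metal in feed:
= 6090 * 4.09 / 100 = 249.081 tonnes
Metal recovered:
= 249.081 * 81.3 / 100 = 202.502853 tonnes
Metal lost to tailings:
= 249.081 - 202.502853
= 46.5781 tonnes


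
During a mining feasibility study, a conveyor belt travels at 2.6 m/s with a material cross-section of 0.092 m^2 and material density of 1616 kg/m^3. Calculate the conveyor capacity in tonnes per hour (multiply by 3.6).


Volumetric flow = speed * area
= 2.6 * 0.092 = 0.2392 m^3/s
Mass flow = volumetric * density
= 0.2392 * 1616 = 386.5472 kg/s
Convert to t/h: multiply by 3.6
Capacity = 386.5472 * 3.6
= 1391.5699 t/h

1391.5699 t/h


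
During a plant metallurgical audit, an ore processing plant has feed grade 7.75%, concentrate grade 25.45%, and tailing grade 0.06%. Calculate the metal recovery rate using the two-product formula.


Using the two-product formula:
R = 100 * c * (f - t) / (f * (c - t))
Numerator = 100 * 25.45 * (7.75 - 0.06)
= 100 * 25.45 * 7.69
= 19571.05
Denominator = 7.75 * (25.45 - 0.06)
= 7.75 * 25.39
= 196.7725
R = 19571.05 / 196.7725
= 99.4603%

99.4603%


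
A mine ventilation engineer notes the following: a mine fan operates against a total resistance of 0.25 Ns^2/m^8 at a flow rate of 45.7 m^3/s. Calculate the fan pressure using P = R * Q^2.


522.1225 Pa

Compute Q^2:
Q^2 = 45.7^2 = 2088.49
Compute pressure:
P = R * Q^2 = 0.25 * 2088.49
= 522.1225 Pa


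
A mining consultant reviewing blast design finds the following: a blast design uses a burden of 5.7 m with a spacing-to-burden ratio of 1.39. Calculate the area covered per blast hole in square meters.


First, find the spacing:
Spacing = burden * ratio = 5.7 * 1.39
= 7.923 m
Then, calculate the area:
Area = burden * spacing = 5.7 * 7.923
= 45.1611 m^2

45.1611 m^2


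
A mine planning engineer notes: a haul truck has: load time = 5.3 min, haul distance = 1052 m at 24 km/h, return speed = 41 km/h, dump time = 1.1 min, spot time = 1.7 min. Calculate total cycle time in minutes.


Convert haul speed to m/min: 24 * 1000/60 = 400 m/min
Haul time = 1052 / 400 = 2.63 min
Convert return speed to m/min: 41 * 1000/60 = 683.3333333 m/min
Return time = 1052 / 683.3333333 = 1.539512195 min
Total cycle time:
= 5.3 + 2.63 + 1.1 + 1.539512195 + 1.7
= 12.2695 min

12.2695 min


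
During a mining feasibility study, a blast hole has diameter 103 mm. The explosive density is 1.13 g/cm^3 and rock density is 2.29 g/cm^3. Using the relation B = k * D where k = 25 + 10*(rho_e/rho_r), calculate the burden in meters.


3.0833 m

First, compute k:
rho_e / rho_r = 1.13 / 2.29 = 0.4934497817
k = 25 + 10 * 0.4934497817 = 29.93449782
Then, compute burden:
B = k * D / 1000 = 29.93449782 * 103 / 1000
= 3083.253275 / 1000
= 3.0833 m


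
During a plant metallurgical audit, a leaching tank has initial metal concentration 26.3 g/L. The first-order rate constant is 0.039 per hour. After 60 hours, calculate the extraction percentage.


90.3672%

Compute the exponent:
-k * t = -0.039 * 60 = -2.34
Remaining concentration:
C = 26.3 * exp(-2.34)
= 26.3 * 0.09632763823
= 2.533416885 g/L
Extracted = 26.3 - 2.533416885 = 23.76658311 g/L
Extraction % = 23.76658311 / 26.3 * 100
= 90.3672%


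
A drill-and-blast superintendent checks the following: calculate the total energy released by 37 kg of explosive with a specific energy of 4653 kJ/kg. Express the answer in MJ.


172.161 MJ

Energy = mass * specific_energy / 1000
= 37 * 4653 / 1000
= 172161 / 1000
= 172.161 MJ


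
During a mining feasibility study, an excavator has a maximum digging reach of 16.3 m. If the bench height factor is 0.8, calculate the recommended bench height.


Bench height = reach * factor
= 16.3 * 0.8
= 13.04 m

13.04 m


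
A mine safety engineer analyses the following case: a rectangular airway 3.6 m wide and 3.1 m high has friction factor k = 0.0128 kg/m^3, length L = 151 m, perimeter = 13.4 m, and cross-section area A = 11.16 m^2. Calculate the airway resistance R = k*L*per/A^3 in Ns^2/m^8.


Compute the numerator:
k * L * per = 0.0128 * 151 * 13.4
= 25.89952
Compute the denominator:
A^3 = 11.16^3 = 1389.928896
Resistance:
R = 25.89952 / 1389.928896
= 0.0186 Ns^2/m^8

0.0186 Ns^2/m^8


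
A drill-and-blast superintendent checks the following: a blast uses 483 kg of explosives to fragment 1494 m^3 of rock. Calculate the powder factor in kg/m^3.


0.3233 kg/m^3

Powder factor = explosive mass / rock volume
= 483 / 1494
= 0.3233 kg/m^3


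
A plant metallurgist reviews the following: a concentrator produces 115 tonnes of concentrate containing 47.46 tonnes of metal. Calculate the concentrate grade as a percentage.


41.2696%

Grade = (metal in concentrate / concentrate mass) * 100
= (47.46 / 115) * 100
= 0.4126956522 * 100
= 41.2696%


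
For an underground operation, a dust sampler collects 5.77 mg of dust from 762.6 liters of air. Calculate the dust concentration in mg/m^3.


Convert liters to m^3: 1 m^3 = 1000 L
Concentration = mass / volume * 1000
= 5.77 / 762.6 * 1000
= 0.007566220823 * 1000
= 7.5662 mg/m^3

7.5662 mg/m^3


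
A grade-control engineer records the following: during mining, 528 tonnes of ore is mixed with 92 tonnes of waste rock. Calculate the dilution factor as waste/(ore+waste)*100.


Total material = ore + waste
= 528 + 92 = 620 tonnes
Dilution = waste / total * 100
= 92 / 620 * 100
= 0.1483870968 * 100
= 14.8387%

14.8387%


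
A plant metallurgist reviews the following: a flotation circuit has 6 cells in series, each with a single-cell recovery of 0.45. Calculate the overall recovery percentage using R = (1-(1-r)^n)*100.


Complement of single-cell recovery:
1 - r = 1 - 0.45 = 0.55
Raise to power n:
(1 - r)^6 = 0.55^6 = 0.02768064063
Overall recovery:
R = (1 - 0.02768064063) * 100
= 97.2319%

97.2319%


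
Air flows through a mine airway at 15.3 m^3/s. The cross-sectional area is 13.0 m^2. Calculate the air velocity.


Velocity = flow rate / cross-sectional area
= 15.3 / 13.0
= 1.1769 m/s

1.1769 m/s


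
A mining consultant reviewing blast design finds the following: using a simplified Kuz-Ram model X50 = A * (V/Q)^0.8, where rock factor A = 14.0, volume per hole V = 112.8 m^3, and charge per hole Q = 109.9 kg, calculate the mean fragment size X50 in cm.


14.2948 cm

Compute V/Q:
V/Q = 112.8 / 109.9 = 1.026387625
Raise to the power 0.8:
(V/Q)^0.8 = 1.026387625^0.8 = 1.021054975
Multiply by A:
X50 = 14.0 * 1.021054975
= 14.2948 cm


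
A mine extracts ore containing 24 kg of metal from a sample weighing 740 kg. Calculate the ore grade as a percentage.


3.2432%

Ore grade = (metal mass / ore mass) * 100
= (24 / 740) * 100
= 0.03243243243 * 100
= 3.2432%


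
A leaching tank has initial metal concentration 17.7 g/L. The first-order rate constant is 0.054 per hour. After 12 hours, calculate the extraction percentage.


Compute the exponent:
-k * t = -0.054 * 12 = -0.648
Remaining concentration:
C = 17.7 * exp(-0.648)
= 17.7 * 0.5230909131
= 9.258709162 g/L
Extracted = 17.7 - 9.258709162 = 8.441290838 g/L
Extraction % = 8.441290838 / 17.7 * 100
= 47.6909%

47.6909%


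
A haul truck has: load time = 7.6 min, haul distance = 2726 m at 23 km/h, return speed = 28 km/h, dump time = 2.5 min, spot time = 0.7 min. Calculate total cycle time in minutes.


23.7527 min

Convert haul speed to m/min: 23 * 1000/60 = 383.3333333 m/min
Haul time = 2726 / 383.3333333 = 7.111304348 min
Convert return speed to m/min: 28 * 1000/60 = 466.6666667 m/min
Return time = 2726 / 466.6666667 = 5.841428571 min
Total cycle time:
= 7.6 + 7.111304348 + 2.5 + 5.841428571 + 0.7
= 23.7527 min


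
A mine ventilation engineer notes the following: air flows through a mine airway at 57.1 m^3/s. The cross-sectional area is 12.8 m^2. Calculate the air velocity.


4.4609 m/s

Velocity = flow rate / cross-sectional area
= 57.1 / 12.8
= 4.4609 m/s


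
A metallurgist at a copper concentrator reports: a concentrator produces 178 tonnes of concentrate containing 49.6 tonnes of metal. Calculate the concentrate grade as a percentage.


27.8652%

Grade = (metal in concentrate / concentrate mass) * 100
= (49.6 / 178) * 100
= 0.2786516854 * 100
= 27.8652%


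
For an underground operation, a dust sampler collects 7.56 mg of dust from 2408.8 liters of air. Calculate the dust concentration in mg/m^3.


Convert liters to m^3: 1 m^3 = 1000 L
Concentration = mass / volume * 1000
= 7.56 / 2408.8 * 1000
= 0.003138492195 * 1000
= 3.1385 mg/m^3

3.1385 mg/m^3


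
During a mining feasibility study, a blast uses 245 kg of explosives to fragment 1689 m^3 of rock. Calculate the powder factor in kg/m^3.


Powder factor = explosive mass / rock volume
= 245 / 1689
= 0.1451 kg/m^3

0.1451 kg/m^3


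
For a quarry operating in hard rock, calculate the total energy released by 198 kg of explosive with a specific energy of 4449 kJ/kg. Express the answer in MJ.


Energy = mass * specific_energy / 1000
= 198 * 4449 / 1000
= 880902 / 1000
= 880.902 MJ

880.902 MJ


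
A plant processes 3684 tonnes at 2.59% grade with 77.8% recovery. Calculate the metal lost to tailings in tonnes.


Total metal in feed:
= 3684 * 2.59 / 100 = 95.4156 tonnes
Metal recovered:
= 95.4156 * 77.8 / 100 = 74.2333368 tonnes
Metal lost to tailings:
= 95.4156 - 74.2333368
= 21.1823 tonnes

21.1823 tonnes


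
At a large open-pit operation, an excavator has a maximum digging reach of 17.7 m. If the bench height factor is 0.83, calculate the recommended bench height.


Bench height = reach * factor
= 17.7 * 0.83
= 14.691 m

14.691 m


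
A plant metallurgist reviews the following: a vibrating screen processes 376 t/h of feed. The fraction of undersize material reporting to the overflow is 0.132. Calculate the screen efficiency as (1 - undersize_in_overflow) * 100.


86.8%

Screen efficiency = (1 - fraction of undersize in overflow) * 100
= (1 - 0.132) * 100
= 0.868 * 100
= 86.8%


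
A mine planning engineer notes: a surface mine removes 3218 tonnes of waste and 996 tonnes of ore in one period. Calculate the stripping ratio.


Stripping ratio = waste tonnage / ore tonnage
= 3218 / 996
= 3.2309

3.2309


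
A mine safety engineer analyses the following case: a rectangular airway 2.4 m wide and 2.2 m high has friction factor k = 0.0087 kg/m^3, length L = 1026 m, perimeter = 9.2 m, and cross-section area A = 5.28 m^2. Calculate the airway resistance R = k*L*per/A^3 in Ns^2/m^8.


0.5579 Ns^2/m^8

Compute the numerator:
k * L * per = 0.0087 * 1026 * 9.2
= 82.12104
Compute the denominator:
A^3 = 5.28^3 = 147.197952
Resistance:
R = 82.12104 / 147.197952
= 0.5579 Ns^2/m^8


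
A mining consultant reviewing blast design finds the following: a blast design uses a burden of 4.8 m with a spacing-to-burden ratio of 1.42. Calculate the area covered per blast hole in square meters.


First, find the spacing:
Spacing = burden * ratio = 4.8 * 1.42
= 6.816 m
Then, calculate the area:
Area = burden * spacing = 4.8 * 6.816
= 32.7168 m^2

32.7168 m^2


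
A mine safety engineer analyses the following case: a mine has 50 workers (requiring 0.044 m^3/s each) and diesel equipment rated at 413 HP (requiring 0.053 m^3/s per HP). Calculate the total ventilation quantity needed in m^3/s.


Airflow for workers:
Q_people = 50 * 0.044 = 2.2 m^3/s
Airflow for diesel equipment:
Q_diesel = 413 * 0.053 = 21.889 m^3/s
Total ventilation:
Q_total = 2.2 + 21.889
= 24.089 m^3/s

24.089 m^3/s


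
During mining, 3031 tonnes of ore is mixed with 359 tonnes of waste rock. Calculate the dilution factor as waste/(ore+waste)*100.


10.59%

Total material = ore + waste
= 3031 + 359 = 3390 tonnes
Dilution = waste / total * 100
= 359 / 3390 * 100
= 0.105899705 * 100
= 10.59%


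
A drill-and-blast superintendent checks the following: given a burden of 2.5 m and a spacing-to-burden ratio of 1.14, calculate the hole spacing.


2.85 m

Spacing = burden * ratio
= 2.5 * 1.14
= 2.85 m


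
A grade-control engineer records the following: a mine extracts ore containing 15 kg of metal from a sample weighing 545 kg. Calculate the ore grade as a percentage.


Ore grade = (metal mass / ore mass) * 100
= (15 / 545) * 100
= 0.02752293578 * 100
= 2.7523%

2.7523%


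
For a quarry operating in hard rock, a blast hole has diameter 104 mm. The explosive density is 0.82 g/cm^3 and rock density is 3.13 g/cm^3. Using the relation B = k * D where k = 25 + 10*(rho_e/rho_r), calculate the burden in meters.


2.8725 m

First, compute k:
rho_e / rho_r = 0.82 / 3.13 = 0.2619808307
k = 25 + 10 * 0.2619808307 = 27.61980831
Then, compute burden:
B = k * D / 1000 = 27.61980831 * 104 / 1000
= 2872.460064 / 1000
= 2.8725 m


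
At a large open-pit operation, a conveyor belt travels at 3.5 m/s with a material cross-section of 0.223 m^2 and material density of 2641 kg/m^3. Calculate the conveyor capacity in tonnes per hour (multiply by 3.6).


7420.6818 t/h

Volumetric flow = speed * area
= 3.5 * 0.223 = 0.7805 m^3/s
Mass flow = volumetric * density
= 0.7805 * 2641 = 2061.3005 kg/s
Convert to t/h: multiply by 3.6
Capacity = 2061.3005 * 3.6
= 7420.6818 t/h


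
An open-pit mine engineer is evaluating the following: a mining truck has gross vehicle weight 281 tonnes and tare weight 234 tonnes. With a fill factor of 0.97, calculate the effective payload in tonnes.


Maximum payload = gross - tare
= 281 - 234 = 47 tonnes
Effective payload = max payload * fill factor
= 47 * 0.97
= 45.59 tonnes

45.59 tonnes


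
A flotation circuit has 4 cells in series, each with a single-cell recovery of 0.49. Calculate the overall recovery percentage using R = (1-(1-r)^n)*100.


93.2348%

Complement of single-cell recovery:
1 - r = 1 - 0.49 = 0.51
Raise to power n:
(1 - r)^4 = 0.51^4 = 0.06765201
Overall recovery:
R = (1 - 0.06765201) * 100
= 93.2348%


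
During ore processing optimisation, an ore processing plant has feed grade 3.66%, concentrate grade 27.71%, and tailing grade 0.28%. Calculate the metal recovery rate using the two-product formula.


93.2924%

Using the two-product formula:
R = 100 * c * (f - t) / (f * (c - t))
Numerator = 100 * 27.71 * (3.66 - 0.28)
= 100 * 27.71 * 3.38
= 9365.98
Denominator = 3.66 * (27.71 - 0.28)
= 3.66 * 27.43
= 100.3938
R = 9365.98 / 100.3938
= 93.2924%


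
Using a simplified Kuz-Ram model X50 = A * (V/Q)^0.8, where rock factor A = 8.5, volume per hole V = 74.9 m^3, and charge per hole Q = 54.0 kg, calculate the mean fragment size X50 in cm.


Compute V/Q:
V/Q = 74.9 / 54.0 = 1.387037037
Raise to the power 0.8:
(V/Q)^0.8 = 1.387037037^0.8 = 1.299183351
Multiply by A:
X50 = 8.5 * 1.299183351
= 11.0431 cm

11.0431 cm


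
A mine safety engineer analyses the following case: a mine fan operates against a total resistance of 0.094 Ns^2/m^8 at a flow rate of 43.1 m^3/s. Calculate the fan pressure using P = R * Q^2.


Compute Q^2:
Q^2 = 43.1^2 = 1857.61
Compute pressure:
P = R * Q^2 = 0.094 * 1857.61
= 174.6153 Pa

174.6153 Pa


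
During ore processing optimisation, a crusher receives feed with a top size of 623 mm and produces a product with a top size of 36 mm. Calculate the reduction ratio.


17.3056

Reduction ratio = feed size / product size
= 623 / 36
= 17.3056


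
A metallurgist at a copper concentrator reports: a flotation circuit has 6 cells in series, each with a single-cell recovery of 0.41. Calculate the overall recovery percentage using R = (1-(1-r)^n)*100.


95.7819%

Complement of single-cell recovery:
1 - r = 1 - 0.41 = 0.59
Raise to power n:
(1 - r)^6 = 0.59^6 = 0.04218053364
Overall recovery:
R = (1 - 0.04218053364) * 100
= 95.7819%


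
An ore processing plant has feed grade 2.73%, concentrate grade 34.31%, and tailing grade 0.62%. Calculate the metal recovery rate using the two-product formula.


Using the two-product formula:
R = 100 * c * (f - t) / (f * (c - t))
Numerator = 100 * 34.31 * (2.73 - 0.62)
= 100 * 34.31 * 2.11
= 7239.41
Denominator = 2.73 * (34.31 - 0.62)
= 2.73 * 33.69
= 91.9737
R = 7239.41 / 91.9737
= 78.7117%

78.7117%


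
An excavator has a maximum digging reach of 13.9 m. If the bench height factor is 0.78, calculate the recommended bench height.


Bench height = reach * factor
= 13.9 * 0.78
= 10.842 m

10.842 m


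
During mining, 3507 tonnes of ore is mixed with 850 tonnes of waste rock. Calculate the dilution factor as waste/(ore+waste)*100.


Total material = ore + waste
= 3507 + 850 = 4357 tonnes
Dilution = waste / total * 100
= 850 / 4357 * 100
= 0.1950883636 * 100
= 19.5088%

19.5088%


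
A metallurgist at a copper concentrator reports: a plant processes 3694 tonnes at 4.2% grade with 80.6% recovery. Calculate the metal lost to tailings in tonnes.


30.0987 tonnes

Total metal in feed:
= 3694 * 4.2 / 100 = 155.148 tonnes
Metal recovered:
= 155.148 * 80.6 / 100 = 125.049288 tonnes
Metal lost to tailings:
= 155.148 - 125.049288
= 30.0987 tonnes


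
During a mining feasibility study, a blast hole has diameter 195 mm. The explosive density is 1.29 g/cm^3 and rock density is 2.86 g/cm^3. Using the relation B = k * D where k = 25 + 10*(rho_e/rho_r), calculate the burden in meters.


5.7545 m

First, compute k:
rho_e / rho_r = 1.29 / 2.86 = 0.451048951
k = 25 + 10 * 0.451048951 = 29.51048951
Then, compute burden:
B = k * D / 1000 = 29.51048951 * 195 / 1000
= 5754.545455 / 1000
= 5.7545 m


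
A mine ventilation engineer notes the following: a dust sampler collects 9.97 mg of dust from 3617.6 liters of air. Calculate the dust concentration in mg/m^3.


2.756 mg/m^3

Convert liters to m^3: 1 m^3 = 1000 L
Concentration = mass / volume * 1000
= 9.97 / 3617.6 * 1000
= 0.002755970809 * 1000
= 2.756 mg/m^3


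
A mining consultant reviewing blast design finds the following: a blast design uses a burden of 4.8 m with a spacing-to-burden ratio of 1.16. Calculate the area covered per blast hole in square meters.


26.7264 m^2

First, find the spacing:
Spacing = burden * ratio = 4.8 * 1.16
= 5.568 m
Then, calculate the area:
Area = burden * spacing = 4.8 * 5.568
= 26.7264 m^2


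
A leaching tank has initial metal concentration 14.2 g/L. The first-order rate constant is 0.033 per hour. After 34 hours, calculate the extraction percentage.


67.4372%

Compute the exponent:
-k * t = -0.033 * 34 = -1.122
Remaining concentration:
C = 14.2 * exp(-1.122)
= 14.2 * 0.3256278872
= 4.623915998 g/L
Extracted = 14.2 - 4.623915998 = 9.576084002 g/L
Extraction % = 9.576084002 / 14.2 * 100
= 67.4372%


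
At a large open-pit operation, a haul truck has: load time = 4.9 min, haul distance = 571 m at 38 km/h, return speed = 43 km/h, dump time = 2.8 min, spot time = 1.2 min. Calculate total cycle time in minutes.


Convert haul speed to m/min: 38 * 1000/60 = 633.3333333 m/min
Haul time = 571 / 633.3333333 = 0.9015789474 min
Convert return speed to m/min: 43 * 1000/60 = 716.6666667 m/min
Return time = 571 / 716.6666667 = 0.796744186 min
Total cycle time:
= 4.9 + 0.9015789474 + 2.8 + 0.796744186 + 1.2
= 10.5983 min

10.5983 min


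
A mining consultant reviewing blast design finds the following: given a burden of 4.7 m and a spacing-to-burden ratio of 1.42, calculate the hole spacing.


Spacing = burden * ratio
= 4.7 * 1.42
= 6.674 m

6.674 m


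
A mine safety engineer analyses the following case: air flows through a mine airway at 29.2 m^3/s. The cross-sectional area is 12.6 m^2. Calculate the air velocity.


Velocity = flow rate / cross-sectional area
= 29.2 / 12.6
= 2.3175 m/s

2.3175 m/s


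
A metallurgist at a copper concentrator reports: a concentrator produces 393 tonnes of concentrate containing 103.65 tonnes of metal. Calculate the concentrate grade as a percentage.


Grade = (metal in concentrate / concentrate mass) * 100
= (103.65 / 393) * 100
= 0.263740458 * 100
= 26.374%

26.374%


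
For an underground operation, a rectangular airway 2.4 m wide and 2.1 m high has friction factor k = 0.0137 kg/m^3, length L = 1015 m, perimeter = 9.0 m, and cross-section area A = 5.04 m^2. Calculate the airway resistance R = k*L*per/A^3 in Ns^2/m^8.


Compute the numerator:
k * L * per = 0.0137 * 1015 * 9.0
= 125.1495
Compute the denominator:
A^3 = 5.04^3 = 128.024064
Resistance:
R = 125.1495 / 128.024064
= 0.9775 Ns^2/m^8

0.9775 Ns^2/m^8


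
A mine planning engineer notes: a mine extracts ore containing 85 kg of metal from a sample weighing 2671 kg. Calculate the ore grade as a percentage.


Ore grade = (metal mass / ore mass) * 100
= (85 / 2671) * 100
= 0.03182328716 * 100
= 3.1823%

3.1823%


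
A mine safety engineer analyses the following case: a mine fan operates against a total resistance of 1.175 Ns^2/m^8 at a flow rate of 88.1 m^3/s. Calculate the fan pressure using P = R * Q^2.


9119.8918 Pa

Compute Q^2:
Q^2 = 88.1^2 = 7761.61
Compute pressure:
P = R * Q^2 = 1.175 * 7761.61
= 9119.8918 Pa


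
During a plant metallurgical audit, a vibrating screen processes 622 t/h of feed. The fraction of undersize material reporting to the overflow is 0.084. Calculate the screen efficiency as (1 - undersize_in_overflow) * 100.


91.6%

Screen efficiency = (1 - fraction of undersize in overflow) * 100
= (1 - 0.084) * 100
= 0.916 * 100
= 91.6%


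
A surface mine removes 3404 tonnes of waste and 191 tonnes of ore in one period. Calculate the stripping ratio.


17.822

Stripping ratio = waste tonnage / ore tonnage
= 3404 / 191
= 17.822


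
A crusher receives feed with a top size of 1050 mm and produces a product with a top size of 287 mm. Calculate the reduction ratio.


3.6585

Reduction ratio = feed size / product size
= 1050 / 287
= 3.6585


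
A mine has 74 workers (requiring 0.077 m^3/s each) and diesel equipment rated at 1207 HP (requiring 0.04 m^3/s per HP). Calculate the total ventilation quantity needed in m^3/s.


53.978 m^3/s

Airflow for workers:
Q_people = 74 * 0.077 = 5.698 m^3/s
Airflow for diesel equipment:
Q_diesel = 1207 * 0.04 = 48.28 m^3/s
Total ventilation:
Q_total = 5.698 + 48.28
= 53.978 m^3/s


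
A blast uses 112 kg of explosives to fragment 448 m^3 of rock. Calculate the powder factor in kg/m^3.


Powder factor = explosive mass / rock volume
= 112 / 448
= 0.25 kg/m^3

0.25 kg/m^3


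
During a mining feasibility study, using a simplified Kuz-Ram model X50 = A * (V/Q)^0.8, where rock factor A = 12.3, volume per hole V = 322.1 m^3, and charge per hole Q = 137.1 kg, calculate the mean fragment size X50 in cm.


24.3595 cm

Compute V/Q:
V/Q = 322.1 / 137.1 = 2.349380015
Raise to the power 0.8:
(V/Q)^0.8 = 2.349380015^0.8 = 1.980444225
Multiply by A:
X50 = 12.3 * 1.980444225
= 24.3595 cm


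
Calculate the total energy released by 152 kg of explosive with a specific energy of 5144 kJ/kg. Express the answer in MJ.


Energy = mass * specific_energy / 1000
= 152 * 5144 / 1000
= 781888 / 1000
= 781.888 MJ

781.888 MJ


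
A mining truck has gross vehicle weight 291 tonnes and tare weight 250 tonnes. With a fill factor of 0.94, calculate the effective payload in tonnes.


38.54 tonnes

Maximum payload = gross - tare
= 291 - 250 = 41 tonnes
Effective payload = max payload * fill factor
= 41 * 0.94
= 38.54 tonnes


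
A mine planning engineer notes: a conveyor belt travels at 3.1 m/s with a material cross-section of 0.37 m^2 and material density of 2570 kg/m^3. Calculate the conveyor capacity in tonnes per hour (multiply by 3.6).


Volumetric flow = speed * area
= 3.1 * 0.37 = 1.147 m^3/s
Mass flow = volumetric * density
= 1.147 * 2570 = 2947.79 kg/s
Convert to t/h: multiply by 3.6
Capacity = 2947.79 * 3.6
= 10612.044 t/h

10612.044 t/h


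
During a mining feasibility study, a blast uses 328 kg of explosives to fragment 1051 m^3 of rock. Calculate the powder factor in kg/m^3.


Powder factor = explosive mass / rock volume
= 328 / 1051
= 0.3121 kg/m^3

0.3121 kg/m^3
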